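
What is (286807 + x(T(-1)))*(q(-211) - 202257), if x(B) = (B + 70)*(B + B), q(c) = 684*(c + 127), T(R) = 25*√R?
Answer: -74162865141 - 908995500*I ≈ -7.4163e+10 - 9.09e+8*I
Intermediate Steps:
q(c) = 86868 + 684*c (q(c) = 684*(127 + c) = 86868 + 684*c)
x(B) = 2*B*(70 + B) (x(B) = (70 + B)*(2*B) = 2*B*(70 + B))
(286807 + x(T(-1)))*(q(-211) - 202257) = (286807 + 2*(25*√(-1))*(70 + 25*√(-1)))*((86868 + 684*(-211)) - 202257) = (286807 + 2*(25*I)*(70 + 25*I))*((86868 - 144324) - 202257) = (286807 + 50*I*(70 + 25*I))*(-57456 - 202257) = (286807 + 50*I*(70 + 25*I))*(-259713) = -74487506391 - 12985650*I*(70 + 25*I)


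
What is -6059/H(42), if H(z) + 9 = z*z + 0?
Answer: -6059/1755 ≈ -3.4524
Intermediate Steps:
H(z) = -9 + z² (H(z) = -9 + (z*z + 0) = -9 + (z² + 0) = -9 + z²)
-6059/H(42) = -6059/(-9 + 42²) = -6059/(-9 + 1764) = -6059/1755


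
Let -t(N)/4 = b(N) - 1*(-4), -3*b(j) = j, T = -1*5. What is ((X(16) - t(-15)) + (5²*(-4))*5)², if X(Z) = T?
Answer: 219961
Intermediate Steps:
T = -5
X(Z) = -5
b(j) = -j/3
t(N) = -16 + 4*N/3 (t(N) = -4*(-N/3 - 1*(-4)) = -4*(-N/3 + 4) = -4*(4 - N/3) = -16 + 4*N/3)
((X(16) - t(-15)) + (5²*(-4))*5)² = ((-5 - (-16 + (4/3)*(-15))) + (5²*(-4))*5)² = ((-5 - (-16 - 20)) + (25*(-4))*5)² = ((-5 - 1*(-36)) - 100*5)² = ((-5 + 36) - 500)² = (31 - 500)² = (-469)² = 219961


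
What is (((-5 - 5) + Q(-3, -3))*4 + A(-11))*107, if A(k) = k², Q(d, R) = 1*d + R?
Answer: 6099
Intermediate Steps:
Q(d, R) = R + d (Q(d, R) = d + R = R + d)
(((-5 - 5) + Q(-3, -3))*4 + A(-11))*107 = (((-5 - 5) + (-3 - 3))*4 + (-11)²)*107 = ((-10 - 6)*4 + 121)*107 = (-16*4 + 121)*107 = (-64 + 121)*107 = 57*107 = 6099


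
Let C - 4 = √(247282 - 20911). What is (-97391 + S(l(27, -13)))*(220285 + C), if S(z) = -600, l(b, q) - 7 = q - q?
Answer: -21586339399 - 97991*√226371 ≈ -2.1633e+10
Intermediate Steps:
C = 4 + √226371 (C = 4 + √(247282 - 20911) = 4 + √226371 ≈ 479.78)
l(b, q) = 7 (l(b, q) = 7 + (q - q) = 7 + 0 = 7)
(-97391 + S(l(27, -13)))*(220285 + C) = (-97391 - 600)*(220285 + (4 + √226371)) = -97991*(220289 + √226371) = -21586339399 - 97991*√226371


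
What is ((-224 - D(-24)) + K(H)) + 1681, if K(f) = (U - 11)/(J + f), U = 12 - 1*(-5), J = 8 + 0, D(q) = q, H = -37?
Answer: 42943/29 ≈ 1480.8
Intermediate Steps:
J = 8
U = 17 (U = 12 + 5 = 17)
K(f) = 6/(8 + f) (K(f) = (17 - 11)/(8 + f) = 6/(8 + f))
((-224 - D(-24)) + K(H)) + 1681 = ((-224 - 1*(-24)) + 6/(8 - 37)) + 1681 = ((-224 + 24) + 6/(-29)) + 1681 = (-200 + 6*(-1/29)) + 1681 = (-200 - 6/29) + 1681 = -5806/29 + 1681 = 42943/29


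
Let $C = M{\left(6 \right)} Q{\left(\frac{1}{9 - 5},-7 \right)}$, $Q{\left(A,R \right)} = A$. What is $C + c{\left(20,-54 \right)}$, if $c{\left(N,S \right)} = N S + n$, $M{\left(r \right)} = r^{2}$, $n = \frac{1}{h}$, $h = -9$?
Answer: $- \frac{9640}{9} \approx -1071.1$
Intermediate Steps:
$n = - \frac{1}{9}$ ($n = \frac{1}{-9} = - \frac{1}{9} \approx -0.11111$)
$C = 9$ ($C = \frac{6^{2}}{9 - 5} = \frac{36}{4} = 36 \cdot \frac{1}{4} = 9$)
$c{\left(N,S \right)} = - \frac{1}{9} + N S$ ($c{\left(N,S \right)} = N S - \frac{1}{9} = - \frac{1}{9} + N S$)
$C + c{\left(20,-54 \right)} = 9 + \left(- \frac{1}{9} + 20 \left(-54\right)\right) = 9 - \frac{9721}{9} = - \frac{9640}{9}$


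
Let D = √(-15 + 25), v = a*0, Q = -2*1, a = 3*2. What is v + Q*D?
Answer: -2*√10 ≈ -6.3246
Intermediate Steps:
a = 6
Q = -2
v = 0 (v = 6*0 = 0)
D = √10 ≈ 3.1623
v + Q*D = 0 - 2*√10 = -2*√10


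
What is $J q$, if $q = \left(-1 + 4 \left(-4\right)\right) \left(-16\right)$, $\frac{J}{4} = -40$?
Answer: $-43520$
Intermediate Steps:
$J = -160$ ($J = 4 \left(-40\right) = -160$)
$q = 272$ ($q = \left(-1 - 16\right) \left(-16\right) = \left(-17\right) \left(-16\right) = 272$)
$J q = \left(-160\right) 272 = -43520$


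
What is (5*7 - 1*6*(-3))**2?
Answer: 2809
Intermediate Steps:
(5*7 - 1*6*(-3))**2 = (35 - 6*(-3))**2 = (35 + 18)**2 = 53**2 = 2809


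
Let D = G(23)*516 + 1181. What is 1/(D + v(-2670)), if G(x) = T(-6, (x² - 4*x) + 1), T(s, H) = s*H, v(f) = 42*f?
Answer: -1/1467007 ≈ -6.8166e-7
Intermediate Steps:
T(s, H) = H*s
G(x) = -6 - 6*x² + 24*x (G(x) = ((x² - 4*x) + 1)*(-6) = (1 + x² - 4*x)*(-6) = -6 - 6*x² + 24*x)
D = -1354867 (D = (-6 - 6*23² + 24*23)*516 + 1181 = (-6 - 6*529 + 552)*516 + 1181 = (-6 - 3174 + 552)*516 + 1181 = -2628*516 + 1181 = -1356048 + 1181 = -1354867)
1/(D + v(-2670)) = 1/(-1354867 + 42*(-2670)) = 1/(-1354867 - 112140) = 1/(-1467007) = -1/1467007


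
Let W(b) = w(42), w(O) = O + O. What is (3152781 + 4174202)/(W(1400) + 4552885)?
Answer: 7326983/4552969 ≈ 1.6093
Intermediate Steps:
w(O) = 2*O
W(b) = 84 (W(b) = 2*42 = 84)
(3152781 + 4174202)/(W(1400) + 4552885) = (3152781 + 4174202)/(84 + 4552885) = 7326983/4552969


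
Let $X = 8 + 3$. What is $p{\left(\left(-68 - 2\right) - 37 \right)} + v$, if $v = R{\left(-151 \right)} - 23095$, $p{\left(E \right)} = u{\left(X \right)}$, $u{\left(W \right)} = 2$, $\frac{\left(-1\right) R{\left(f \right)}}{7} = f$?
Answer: $-22036$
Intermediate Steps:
$R{\left(f \right)} = - 7 f$
$X = 11$
$p{\left(E \right)} = 2$
$v = -22038$ ($v = \left(-7\right) \left(-151\right) - 23095 = 1057 - 23095 = -22038$)
$p{\left(\left(-68 - 2\right) - 37 \right)} + v = 2 - 22038 = -22036$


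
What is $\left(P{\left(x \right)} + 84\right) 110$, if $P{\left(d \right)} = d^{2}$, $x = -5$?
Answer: $11990$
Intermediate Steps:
$\left(P{\left(x \right)} + 84\right) 110 = \left(\left(-5\right)^{2} + 84\right) 110 = \left(25 + 84\right) 110 = 109 \cdot 110 = 11990$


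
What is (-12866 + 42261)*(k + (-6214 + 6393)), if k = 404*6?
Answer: 76515185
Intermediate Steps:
k = 2424
(-12866 + 42261)*(k + (-6214 + 6393)) = (-12866 + 42261)*(2424 + (-6214 + 6393)) = 29395*(2424 + 179) = 29395*2603 = 76515185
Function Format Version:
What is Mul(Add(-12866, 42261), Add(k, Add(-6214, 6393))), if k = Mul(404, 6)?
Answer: 76515185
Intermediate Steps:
k = 2424
Mul(Add(-12866, 42261), Add(k, Add(-6214, 6393))) = Mul(Add(-12866, 42261), Add(2424, Add(-6214, 6393))) = Mul(29395, Add(2424, 179)) = Mul(29395, 2603) = 76515185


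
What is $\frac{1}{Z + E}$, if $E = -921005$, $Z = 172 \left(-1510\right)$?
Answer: $- \frac{1}{1180725} \approx -8.4694 \cdot 10^{-7}$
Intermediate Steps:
$Z = -259720$
$\frac{1}{Z + E} = \frac{1}{-259720 - 921005} = \frac{1}{-1180725} = - \frac{1}{1180725}$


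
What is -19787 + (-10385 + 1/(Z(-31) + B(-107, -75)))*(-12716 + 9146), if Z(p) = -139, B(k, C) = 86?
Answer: 1963900709/53 ≈ 3.7055e+7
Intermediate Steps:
-19787 + (-10385 + 1/(Z(-31) + B(-107, -75)))*(-12716 + 9146) = -19787 + (-10385 + 1/(-139 + 86))*(-12716 + 9146) = -19787 + (-10385 + 1/(-53))*(-3570) = -19787 + (-10385 - 1/53)*(-3570) = -19787 - 550406/53*(-3570) = -19787 + 1964949420/53 = 1963900709/53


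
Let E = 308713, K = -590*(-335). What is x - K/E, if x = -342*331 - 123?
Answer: -34985098375/308713 ≈ -1.1333e+5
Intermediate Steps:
K = 197650
x = -113325 (x = -113202 - 123 = -113325)
x - K/E = -113325 - 197650/308713 = -34985098375/308713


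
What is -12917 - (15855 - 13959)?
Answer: -14813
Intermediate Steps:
-12917 - (15855 - 13959) = -12917 - 1*1896 = -12917 - 1896 = -14813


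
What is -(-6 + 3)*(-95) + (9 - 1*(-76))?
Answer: -200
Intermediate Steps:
-(-6 + 3)*(-95) + (9 - 1*(-76)) = -1*(-3)*(-95) + (9 + 76) = 3*(-95) + 85 = -285 + 85 = -200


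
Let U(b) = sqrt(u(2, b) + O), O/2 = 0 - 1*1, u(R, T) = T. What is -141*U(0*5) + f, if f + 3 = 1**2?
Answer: -2 - 141*I*sqrt(2) ≈ -2.0 - 199.4*I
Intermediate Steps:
O = -2 (O = 2*(0 - 1*1) = 2*(0 - 1) = 2*(-1) = -2)
f = -2 (f = -3 + 1**2 = -3 + 1 = -2)
U(b) = sqrt(-2 + b) (U(b) = sqrt(b - 2) = sqrt(-2 + b))
-141*U(0*5) + f = -141*sqrt(-2 + 0*5) - 2 = -141*sqrt(-2 + 0) - 2 = -141*I*sqrt(2) - 2 = -2 - 141*I*sqrt(2)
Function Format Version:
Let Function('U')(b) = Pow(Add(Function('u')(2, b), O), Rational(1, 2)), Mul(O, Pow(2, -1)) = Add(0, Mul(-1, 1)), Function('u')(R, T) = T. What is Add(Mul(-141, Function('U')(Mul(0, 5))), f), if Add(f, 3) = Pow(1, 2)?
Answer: Add(-2, Mul(-141, I, Pow(2, Rational(1, 2)))) ≈ Add(-2.0000, Mul(-199.40, I))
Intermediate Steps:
O = -2 (O = Mul(2, Add(0, Mul(-1, 1))) = Mul(2, Add(0, -1)) = Mul(2, -1) = -2)
f = -2 (f = Add(-3, Pow(1, 2)) = Add(-3, 1) = -2)
Function('U')(b) = Pow(Add(-2, b), Rational(1, 2)) (Function('U')(b) = Pow(Add(b, -2), Rational(1, 2)) = Pow(Add(-2, b), Rational(1, 2)))
Add(Mul(-141, Function('U')(Mul(0, 5))), f) = Add(Mul(-141, Pow(Add(-2, Mul(0, 5)), Rational(1, 2))), -2) = Add(Mul(-141, Pow(Add(-2, 0), Rational(1, 2))), -2) = Add(Mul(-141, Pow(-2, Rational(1, 2))), -2) = Add(Mul(-141, Mul(I, Pow(2, Rational(1, 2)))), -2) = Add(Mul(-141, I, Pow(2, Rational(1, 2))), -2) = Add(-2, Mul(-141, I, Pow(2, Rational(1, 2))))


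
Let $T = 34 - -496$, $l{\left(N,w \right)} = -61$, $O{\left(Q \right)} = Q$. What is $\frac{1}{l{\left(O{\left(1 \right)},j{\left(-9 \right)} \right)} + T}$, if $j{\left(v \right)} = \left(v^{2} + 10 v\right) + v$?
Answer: $\frac{1}{469} \approx 0.0021322$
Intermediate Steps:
$j{\left(v \right)} = v^{2} + 11 v$
$T = 530$ ($T = 34 + 496 = 530$)
$\frac{1}{l{\left(O{\left(1 \right)},j{\left(-9 \right)} \right)} + T} = \frac{1}{-61 + 530} = \frac{1}{469}$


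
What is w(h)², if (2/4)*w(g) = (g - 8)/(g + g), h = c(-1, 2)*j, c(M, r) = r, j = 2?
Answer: 1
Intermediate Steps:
h = 4 (h = 2*2 = 4)
w(g) = (-8 + g)/g (w(g) = 2*((g - 8)/(g + g)) = 2*((-8 + g)/((2*g))) = 2*((-8 + g)*(1/(2*g))) = 2*((-8 + g)/(2*g)) = (-8 + g)/g)
w(h)² = ((-8 + 4)/4)² = ((¼)*(-4))² = (-1)² = 1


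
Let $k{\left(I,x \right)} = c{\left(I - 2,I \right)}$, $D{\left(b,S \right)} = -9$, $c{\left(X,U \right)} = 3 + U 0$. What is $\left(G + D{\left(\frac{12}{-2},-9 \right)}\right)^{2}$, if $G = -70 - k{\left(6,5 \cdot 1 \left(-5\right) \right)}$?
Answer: $6724$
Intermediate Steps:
$c{\left(X,U \right)} = 3$ ($c{\left(X,U \right)} = 3 + 0 = 3$)
$k{\left(I,x \right)} = 3$
$G = -73$ ($G = -70 - 3 = -73$)
$\left(G + D{\left(\frac{12}{-2},-9 \right)}\right)^{2} = \left(-73 - 9\right)^{2} = \left(-82\right)^{2} = 6724$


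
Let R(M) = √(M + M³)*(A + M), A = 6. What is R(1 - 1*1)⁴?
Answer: 0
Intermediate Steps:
R(M) = √(M + M³)*(6 + M)
R(1 - 1*1)⁴ = (√((1 - 1*1)*(1 + (1 - 1*1)²))*(6 + (1 - 1*1)))⁴ = (√((1 - 1)*(1 + (1 - 1)²))*(6 + (1 - 1)))⁴ = (√(0*(1 + 0²))*(6 + 0))⁴ = (√(0*(1 + 0))*6)⁴ = (√(0*1)*6)⁴ = (√0*6)⁴ = (0*6)⁴ = 0⁴ = 0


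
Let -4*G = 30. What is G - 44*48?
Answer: -4239/2 ≈ -2119.5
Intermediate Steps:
G = -15/2 (G = -1/4*30 = -15/2 ≈ -7.5000)
G - 44*48 = -15/2 - 44*48 = -15/2 - 2112 = -4239/2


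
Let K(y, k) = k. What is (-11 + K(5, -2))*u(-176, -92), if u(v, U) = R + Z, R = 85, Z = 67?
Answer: -1976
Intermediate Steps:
u(v, U) = 152 (u(v, U) = 85 + 67 = 152)
(-11 + K(5, -2))*u(-176, -92) = (-11 - 2)*152 = -13*152 = -1976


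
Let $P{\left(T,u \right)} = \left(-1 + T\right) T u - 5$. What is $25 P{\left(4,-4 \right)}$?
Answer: $-1325$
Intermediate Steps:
$P{\left(T,u \right)} = -5 + T u \left(-1 + T\right)$ ($P{\left(T,u \right)} = T \left(-1 + T\right) u - 5 = T u \left(-1 + T\right) - 5 = -5 + T u \left(-1 + T\right)$)
$25 P{\left(4,-4 \right)} = 25 \left(-5 - 4 \cdot 4^{2} - 4 \left(-4\right)\right) = 25 \left(-5 - 64 + 16\right) = 25 \left(-53\right) = -1325$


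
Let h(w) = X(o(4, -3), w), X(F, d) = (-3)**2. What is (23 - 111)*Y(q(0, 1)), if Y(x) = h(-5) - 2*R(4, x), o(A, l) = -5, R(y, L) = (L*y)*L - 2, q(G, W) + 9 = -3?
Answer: 100232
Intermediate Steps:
q(G, W) = -12 (q(G, W) = -9 - 3 = -12)
R(y, L) = -2 + y*L**2 (R(y, L) = y*L**2 - 2 = -2 + y*L**2)
X(F, d) = 9
h(w) = 9
Y(x) = 13 - 8*x**2 (Y(x) = 9 - 2*(-2 + 4*x**2) = 9 + (4 - 8*x**2) = 13 - 8*x**2)
(23 - 111)*Y(q(0, 1)) = (23 - 111)*(13 - 8*(-12)**2) = -88*(13 - 8*144) = -88*(13 - 1152) = -88*(-1139) = 100232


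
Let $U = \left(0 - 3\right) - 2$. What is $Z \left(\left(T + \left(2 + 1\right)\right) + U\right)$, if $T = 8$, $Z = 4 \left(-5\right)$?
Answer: $-120$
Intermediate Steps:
$Z = -20$
$U = -5$ ($U = -3 - 2 = -5$)
$Z \left(\left(T + \left(2 + 1\right)\right) + U\right) = - 20 \left(\left(8 + \left(2 + 1\right)\right) - 5\right) = - 20 \left(\left(8 + 3\right) - 5\right) = - 20 \left(11 - 5\right) = \left(-20\right) 6 = -120$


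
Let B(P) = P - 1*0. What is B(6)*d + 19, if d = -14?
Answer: -65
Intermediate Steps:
B(P) = P (B(P) = P + 0 = P)
B(6)*d + 19 = 6*(-14) + 19 = -84 + 19 = -65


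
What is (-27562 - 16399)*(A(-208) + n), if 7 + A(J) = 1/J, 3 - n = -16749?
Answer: -153114360599/208 ≈ -7.3613e+8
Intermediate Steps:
n = 16752 (n = 3 - 1*(-16749) = 3 + 16749 = 16752)
A(J) = -7 + 1/J
(-27562 - 16399)*(A(-208) + n) = (-27562 - 16399)*((-7 + 1/(-208)) + 16752) = -43961*((-7 - 1/208) + 16752) = -43961*(-1457/208 + 16752) = -43961*3482959/208 = -153114360599/208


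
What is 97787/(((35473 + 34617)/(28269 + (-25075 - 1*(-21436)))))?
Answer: 240849381/7009 ≈ 34363.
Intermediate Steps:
97787/(((35473 + 34617)/(28269 + (-25075 - 1*(-21436))))) = 97787/((70090/(28269 + (-25075 + 21436)))) = 97787/((70090/(28269 - 3639))) = 97787/((70090/24630)) = 97787/((70090*(1/24630))) = 97787/(7009/2463) = 97787*(2463/7009) = 240849381/7009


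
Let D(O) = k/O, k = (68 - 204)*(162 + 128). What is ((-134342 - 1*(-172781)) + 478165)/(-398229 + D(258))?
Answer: -66641916/51391261 ≈ -1.2968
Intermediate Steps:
k = -39440 (k = -136*290 = -39440)
D(O) = -39440/O
((-134342 - 1*(-172781)) + 478165)/(-398229 + D(258)) = ((-134342 - 1*(-172781)) + 478165)/(-398229 - 39440/258) = ((-134342 + 172781) + 478165)/(-398229 - 39440*1/258) = (38439 + 478165)/(-398229 - 19720/129) = 516604/(-51391261/129) = 516604*(-129/51391261) = -66641916/51391261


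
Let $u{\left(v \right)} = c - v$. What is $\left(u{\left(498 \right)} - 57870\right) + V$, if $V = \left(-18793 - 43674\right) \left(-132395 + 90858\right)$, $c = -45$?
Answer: $2594633366$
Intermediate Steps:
$u{\left(v \right)} = -45 - v$
$V = 2594691779$ ($V = \left(-18793 - 43674\right) \left(-41537\right) = \left(-62467\right) \left(-41537\right) = 2594691779$)
$\left(u{\left(498 \right)} - 57870\right) + V = \left(\left(-45 - 498\right) - 57870\right) + 2594691779 = \left(-543 - 57870\right) + 2594691779 = -58413 + 2594691779 = 2594633366$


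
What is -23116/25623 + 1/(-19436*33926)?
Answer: -15242360698999/16895440713528 ≈ -0.90216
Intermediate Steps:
-23116/25623 + 1/(-19436*33926) = -23116*1/25623 - 1/19436*1/33926 = -23116/25623 - 1/659385736 = -15242360698999/16895440713528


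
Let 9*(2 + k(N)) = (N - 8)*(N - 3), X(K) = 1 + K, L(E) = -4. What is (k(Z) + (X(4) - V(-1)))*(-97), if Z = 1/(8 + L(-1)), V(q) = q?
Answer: -88949/144 ≈ -617.70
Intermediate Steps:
Z = ¼ (Z = 1/(8 - 4) = 1/4 = ¼ ≈ 0.25000)
k(N) = -2 + (-8 + N)*(-3 + N)/9 (k(N) = -2 + ((N - 8)*(N - 3))/9 = -2 + ((-8 + N)*(-3 + N))/9 = -2 + (-8 + N)*(-3 + N)/9)
(k(Z) + (X(4) - V(-1)))*(-97) = ((⅔ - 11/9*¼ + (¼)²/9) + ((1 + 4) - 1*(-1)))*(-97) = ((⅔ - 11/36 + (⅑)*(1/16)) + (5 + 1))*(-97) = ((⅔ - 11/36 + 1/144) + 6)*(-97) = (53/144 + 6)*(-97) = (917/144)*(-97) = -88949/144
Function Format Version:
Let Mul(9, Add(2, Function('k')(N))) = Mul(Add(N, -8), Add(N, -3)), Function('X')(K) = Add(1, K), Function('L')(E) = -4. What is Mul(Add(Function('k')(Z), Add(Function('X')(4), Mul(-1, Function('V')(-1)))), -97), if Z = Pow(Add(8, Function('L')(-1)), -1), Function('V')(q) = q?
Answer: Rational(-88949, 144) ≈ -617.70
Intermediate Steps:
Z = Rational(1, 4) (Z = Pow(Add(8, -4), -1) = Pow(4, -1) = Rational(1, 4) ≈ 0.25000)
Function('k')(N) = Add(-2, Mul(Rational(1, 9), Add(-8, N), Add(-3, N))) (Function('k')(N) = Add(-2, Mul(Rational(1, 9), Mul(Add(N, -8), Add(N, -3)))) = Add(-2, Mul(Rational(1, 9), Mul(Add(-8, N), Add(-3, N)))) = Add(-2, Mul(Rational(1, 9), Add(-8, N), Add(-3, N))))
Mul(Add(Function('k')(Z), Add(Function('X')(4), Mul(-1, Function('V')(-1)))), -97) = Mul(Add(Add(Rational(2, 3), Mul(Rational(-11, 9), Rational(1, 4)), Mul(Rational(1, 9), Pow(Rational(1, 4), 2))), Add(Add(1, 4), Mul(-1, -1))), -97) = Mul(Add(Add(Rational(2, 3), Rational(-11, 36), Mul(Rational(1, 9), Rational(1, 16))), Add(5, 1)), -97) = Mul(Add(Add(Rational(2, 3), Rational(-11, 36), Rational(1, 144)), 6), -97) = Mul(Add(Rational(53, 144), 6), -97) = Mul(Rational(917, 144), -97) = Rational(-88949, 144)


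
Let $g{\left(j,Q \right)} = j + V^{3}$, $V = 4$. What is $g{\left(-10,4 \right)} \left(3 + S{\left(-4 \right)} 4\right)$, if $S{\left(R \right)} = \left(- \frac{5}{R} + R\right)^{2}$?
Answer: $\frac{3591}{2} \approx 1795.5$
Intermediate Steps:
$S{\left(R \right)} = \left(R - \frac{5}{R}\right)^{2}$
$g{\left(j,Q \right)} = 64 + j$ ($g{\left(j,Q \right)} = j + 4^{3} = j + 64 = 64 + j$)
$g{\left(-10,4 \right)} \left(3 + S{\left(-4 \right)} 4\right) = \left(64 - 10\right) \left(3 + \frac{\left(-5 + \left(-4\right)^{2}\right)^{2}}{16} \cdot 4\right) = 54 \left(3 + \frac{\left(-5 + 16\right)^{2}}{16} \cdot 4\right) = 54 \left(3 + \frac{11^{2}}{16} \cdot 4\right) = 54 \left(3 + \frac{1}{16} \cdot 121 \cdot 4\right) = 54 \left(3 + \frac{121}{16} \cdot 4\right) = 54 \left(3 + \frac{121}{4}\right) = 54 \cdot \frac{133}{4} = \frac{3591}{2}$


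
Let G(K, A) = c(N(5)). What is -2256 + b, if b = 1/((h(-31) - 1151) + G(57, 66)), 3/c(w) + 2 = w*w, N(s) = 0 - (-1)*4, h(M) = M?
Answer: -37325534/16545 ≈ -2256.0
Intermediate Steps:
N(s) = 4 (N(s) = 0 - 1*(-4) = 0 + 4 = 4)
c(w) = 3/(-2 + w²) (c(w) = 3/(-2 + w*w) = 3/(-2 + w²))
G(K, A) = 3/14 (G(K, A) = 3/(-2 + 4²) = 3/(-2 + 16) = 3/14)
b = -14/16545 (b = 1/((-31 - 1151) + 3/14) = 1/(-1182 + 3/14) = 1/(-16545/14) = -14/16545 ≈ -0.00084618)
-2256 + b = -2256 - 14/16545 = -37325534/16545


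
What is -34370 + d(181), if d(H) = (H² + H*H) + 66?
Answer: 31218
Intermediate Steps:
d(H) = 66 + 2*H² (d(H) = (H² + H²) + 66 = 2*H² + 66 = 66 + 2*H²)
-34370 + d(181) = -34370 + (66 + 2*181²) = -34370 + (66 + 2*32761) = -34370 + (66 + 65522) = -34370 + 65588 = 31218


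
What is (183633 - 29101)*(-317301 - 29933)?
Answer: -53658764488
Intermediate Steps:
(183633 - 29101)*(-317301 - 29933) = 154532*(-347234) = -53658764488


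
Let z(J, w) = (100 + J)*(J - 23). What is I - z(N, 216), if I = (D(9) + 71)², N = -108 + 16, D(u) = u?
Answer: 7320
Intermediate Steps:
N = -92
z(J, w) = (-23 + J)*(100 + J) (z(J, w) = (100 + J)*(-23 + J) = (-23 + J)*(100 + J))
I = 6400 (I = (9 + 71)² = 80² = 6400)
I - z(N, 216) = 6400 - (-2300 + (-92)² + 77*(-92)) = 6400 - (-2300 + 8464 - 7084) = 6400 - 1*(-920) = 6400 + 920 = 7320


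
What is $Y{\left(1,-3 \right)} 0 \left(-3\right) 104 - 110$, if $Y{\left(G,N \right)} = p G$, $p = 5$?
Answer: $-110$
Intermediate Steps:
$Y{\left(G,N \right)} = 5 G$
$Y{\left(1,-3 \right)} 0 \left(-3\right) 104 - 110 = 5 \cdot 1 \cdot 0 \left(-3\right) 104 - 110 = 5 \cdot 0 \left(-3\right) 104 - 110 = 0 \left(-3\right) 104 - 110 = 0 \cdot 104 - 110 = 0 - 110 = -110$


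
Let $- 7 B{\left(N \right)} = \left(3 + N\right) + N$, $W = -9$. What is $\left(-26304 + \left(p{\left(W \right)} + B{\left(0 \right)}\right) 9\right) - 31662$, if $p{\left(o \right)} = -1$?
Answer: $- \frac{405852}{7} \approx -57979.0$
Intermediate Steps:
$B{\left(N \right)} = - \frac{3}{7} - \frac{2 N}{7}$ ($B{\left(N \right)} = - \frac{\left(3 + N\right) + N}{7} = - \frac{3 + 2 N}{7} = - \frac{3}{7} - \frac{2 N}{7}$)
$\left(-26304 + \left(p{\left(W \right)} + B{\left(0 \right)}\right) 9\right) - 31662 = \left(-26304 + \left(-1 - \frac{3}{7}\right) 9\right) - 31662 = \left(-26304 - \frac{90}{7}\right) - 31662 = - \frac{184218}{7} - 31662 = - \frac{405852}{7}$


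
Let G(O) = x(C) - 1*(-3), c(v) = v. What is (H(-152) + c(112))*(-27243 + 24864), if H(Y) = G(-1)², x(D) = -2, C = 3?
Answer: -268827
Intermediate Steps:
G(O) = 1 (G(O) = -2 - 1*(-3) = -2 + 3 = 1)
H(Y) = 1 (H(Y) = 1² = 1)
(H(-152) + c(112))*(-27243 + 24864) = (1 + 112)*(-27243 + 24864) = 113*(-2379) = -268827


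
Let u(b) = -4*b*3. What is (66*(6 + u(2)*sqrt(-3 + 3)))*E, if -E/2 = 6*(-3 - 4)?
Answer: 33264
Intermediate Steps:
u(b) = -12*b
E = 84 (E = -12*(-3 - 4) = -12*(-7) = -2*(-42) = 84)
(66*(6 + u(2)*sqrt(-3 + 3)))*E = (66*(6 + (-12*2)*sqrt(-3 + 3)))*84 = (66*(6 - 24*sqrt(0)))*84 = (66*(6 - 24*0))*84 = (66*(6 + 0))*84 = (66*6)*84 = 396*84 = 33264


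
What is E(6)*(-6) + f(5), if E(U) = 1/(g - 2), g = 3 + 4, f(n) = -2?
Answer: -16/5 ≈ -3.2000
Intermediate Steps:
g = 7
E(U) = ⅕ (E(U) = 1/(7 - 2) = 1/5 = ⅕)
E(6)*(-6) + f(5) = (⅕)*(-6) - 2 = -6/5 - 2 = -16/5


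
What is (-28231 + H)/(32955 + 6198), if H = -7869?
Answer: -36100/39153 ≈ -0.92202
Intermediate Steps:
(-28231 + H)/(32955 + 6198) = (-28231 - 7869)/(32955 + 6198) = -36100/39153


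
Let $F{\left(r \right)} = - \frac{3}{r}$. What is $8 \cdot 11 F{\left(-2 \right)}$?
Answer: $132$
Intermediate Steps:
$8 \cdot 11 F{\left(-2 \right)} = 8 \cdot 11 \left(- \frac{3}{-2}\right) = 88 \left(\left(-3\right) \left(- \frac{1}{2}\right)\right) = 88 \cdot \frac{3}{2} = 132$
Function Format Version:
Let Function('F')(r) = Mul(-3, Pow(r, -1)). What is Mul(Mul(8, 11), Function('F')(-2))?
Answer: 132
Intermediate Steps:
Mul(Mul(8, 11), Function('F')(-2)) = Mul(Mul(8, 11), Mul(-3, Pow(-2, -1))) = Mul(88, Mul(-3, Rational(-1, 2))) = Mul(88, Rational(3, 2)) = 132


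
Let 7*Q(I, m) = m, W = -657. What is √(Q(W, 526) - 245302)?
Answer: 6*I*√333781/7 ≈ 495.2*I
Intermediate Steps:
Q(I, m) = m/7
√(Q(W, 526) - 245302) = √((⅐)*526 - 245302) = √(526/7 - 245302) = √(-1716588/7) = 6*I*√333781/7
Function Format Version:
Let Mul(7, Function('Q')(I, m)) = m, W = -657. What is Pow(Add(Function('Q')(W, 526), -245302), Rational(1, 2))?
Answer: Mul(Rational(6, 7), I, Pow(333781, Rational(1, 2))) ≈ Mul(495.20, I)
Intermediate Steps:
Function('Q')(I, m) = Mul(Rational(1, 7), m)
Pow(Add(Function('Q')(W, 526), -245302), Rational(1, 2)) = Pow(Add(Mul(Rational(1, 7), 526), -245302), Rational(1, 2)) = Pow(Add(Rational(526, 7), -245302), Rational(1, 2)) = Pow(Rational(-1716588, 7), Rational(1, 2)) = Mul(Rational(6, 7), I, Pow(333781, Rational(1, 2)))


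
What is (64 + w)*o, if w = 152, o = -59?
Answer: -12744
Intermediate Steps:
(64 + w)*o = (64 + 152)*(-59) = 216*(-59) = -12744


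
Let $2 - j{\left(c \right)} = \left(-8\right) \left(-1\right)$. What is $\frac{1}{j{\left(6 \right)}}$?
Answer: $- \frac{1}{6} \approx -0.16667$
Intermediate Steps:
$j{\left(c \right)} = -6$ ($j{\left(c \right)} = 2 - \left(-8\right) \left(-1\right) = 2 - 8 = -6$)
$\frac{1}{j{\left(6 \right)}} = \frac{1}{-6} = - \frac{1}{6}$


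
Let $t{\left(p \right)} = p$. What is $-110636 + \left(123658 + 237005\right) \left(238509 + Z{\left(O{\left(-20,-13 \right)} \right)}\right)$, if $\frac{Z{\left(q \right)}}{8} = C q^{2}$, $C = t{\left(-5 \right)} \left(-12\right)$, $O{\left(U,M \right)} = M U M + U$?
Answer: $2001332875660831$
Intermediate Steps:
$O{\left(U,M \right)} = U + U M^{2}$ ($O{\left(U,M \right)} = U M^{2} + U = U + U M^{2}$)
$C = 60$ ($C = \left(-5\right) \left(-12\right) = 60$)
$Z{\left(q \right)} = 480 q^{2}$ ($Z{\left(q \right)} = 8 \cdot 60 q^{2} = 480 q^{2}$)
$-110636 + \left(123658 + 237005\right) \left(238509 + Z{\left(O{\left(-20,-13 \right)} \right)}\right) = -110636 + \left(123658 + 237005\right) \left(238509 + 480 \left(- 20 \left(1 + \left(-13\right)^{2}\right)\right)^{2}\right) = -110636 + 360663 \left(238509 + 480 \left(- 20 \left(1 + 169\right)\right)^{2}\right) = -110636 + 360663 \left(238509 + 480 \left(\left(-20\right) 170\right)^{2}\right) = -110636 + 360663 \left(238509 + 480 \left(-3400\right)^{2}\right) = -110636 + 360663 \left(238509 + 480 \cdot 11560000\right) = -110636 + 360663 \left(238509 + 5548800000\right) = -110636 + 360663 \cdot 5549038509 = -110636 + 2001332875771467 = 2001332875660831$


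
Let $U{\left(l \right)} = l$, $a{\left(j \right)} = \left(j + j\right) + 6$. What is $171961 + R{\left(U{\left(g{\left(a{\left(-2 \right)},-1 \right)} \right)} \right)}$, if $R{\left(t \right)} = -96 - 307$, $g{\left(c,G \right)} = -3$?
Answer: $171558$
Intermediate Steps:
$a{\left(j \right)} = 6 + 2 j$ ($a{\left(j \right)} = 2 j + 6 = 6 + 2 j$)
$R{\left(t \right)} = -403$
$171961 + R{\left(U{\left(g{\left(a{\left(-2 \right)},-1 \right)} \right)} \right)} = 171961 - 403 = 171558$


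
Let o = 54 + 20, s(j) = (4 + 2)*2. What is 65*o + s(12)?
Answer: 4822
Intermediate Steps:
s(j) = 12 (s(j) = 6*2 = 12)
o = 74
65*o + s(12) = 65*74 + 12 = 4810 + 12 = 4822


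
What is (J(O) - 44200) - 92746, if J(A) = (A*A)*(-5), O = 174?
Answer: -288326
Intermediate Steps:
J(A) = -5*A**2 (J(A) = A**2*(-5) = -5*A**2)
(J(O) - 44200) - 92746 = (-5*174**2 - 44200) - 92746 = (-5*30276 - 44200) - 92746 = (-151380 - 44200) - 92746 = -195580 - 92746 = -288326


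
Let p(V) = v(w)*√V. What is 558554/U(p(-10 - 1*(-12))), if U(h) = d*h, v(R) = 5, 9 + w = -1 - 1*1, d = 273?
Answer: 279277*√2/1365 ≈ 289.35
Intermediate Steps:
w = -11 (w = -9 + (-1 - 1*1) = -9 + (-1 - 1) = -9 - 2 = -11)
p(V) = 5*√V
U(h) = 273*h
558554/U(p(-10 - 1*(-12))) = 558554/((273*(5*√(-10 - 1*(-12))))) = 558554/((273*(5*√(-10 + 12)))) = 558554/((273*(5*√2))) = 558554/((1365*√2)) = 558554*(√2/2730) = 279277*√2/1365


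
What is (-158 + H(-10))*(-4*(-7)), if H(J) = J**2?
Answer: -1624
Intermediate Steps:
(-158 + H(-10))*(-4*(-7)) = (-158 + (-10)**2)*(-4*(-7)) = (-158 + 100)*28 = -58*28 = -1624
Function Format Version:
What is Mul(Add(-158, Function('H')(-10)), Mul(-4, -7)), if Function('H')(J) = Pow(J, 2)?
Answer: -1624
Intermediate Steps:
Mul(Add(-158, Function('H')(-10)), Mul(-4, -7)) = Mul(Add(-158, Pow(-10, 2)), Mul(-4, -7)) = Mul(Add(-158, 100), 28) = Mul(-58, 28) = -1624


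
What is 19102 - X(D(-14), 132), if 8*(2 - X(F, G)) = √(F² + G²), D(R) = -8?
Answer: 19100 + √1093/2 ≈ 19117.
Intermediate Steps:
X(F, G) = 2 - √(F² + G²)/8
19102 - X(D(-14), 132) = 19102 - (2 - √((-8)² + 132²)/8) = 19102 - (2 - √(64 + 17424)/8) = 19102 - (2 - √1093/2) = 19102 + (-2 + √1093/2) = 19100 + √1093/2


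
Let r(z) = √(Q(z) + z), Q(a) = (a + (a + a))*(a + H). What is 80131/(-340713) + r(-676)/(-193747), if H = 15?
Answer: -80131/340713 - 26*√1982/193747 ≈ -0.24116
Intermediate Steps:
Q(a) = 3*a*(15 + a) (Q(a) = (a + (a + a))*(a + 15) = (a + 2*a)*(15 + a) = (3*a)*(15 + a) = 3*a*(15 + a))
r(z) = √(z + 3*z*(15 + z)) (r(z) = √(3*z*(15 + z) + z) = √(z + 3*z*(15 + z)))
80131/(-340713) + r(-676)/(-193747) = 80131/(-340713) + √(-676*(46 + 3*(-676)))/(-193747) = 80131*(-1/340713) + √(-676*(46 - 2028))*(-1/193747) = -80131/340713 + √(-676*(-1982))*(-1/193747) = -80131/340713 + √1339832*(-1/193747) = -80131/340713 + (26*√1982)*(-1/193747) = -80131/340713 - 26*√1982/193747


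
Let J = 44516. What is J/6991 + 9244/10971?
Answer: 553009840/76698261 ≈ 7.2102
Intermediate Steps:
J/6991 + 9244/10971 = 44516/6991 + 9244/10971 = 553009840/76698261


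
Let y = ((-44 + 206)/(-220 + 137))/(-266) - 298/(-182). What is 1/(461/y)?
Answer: 33718/9450961 ≈ 0.0035677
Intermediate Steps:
y = 33718/20501 (y = (162/(-83))*(-1/266) - 298*(-1/182) = (162*(-1/83))*(-1/266) + 149/91 = -162/83*(-1/266) + 149/91 = 81/11039 + 149/91 = 33718/20501 ≈ 1.6447)
1/(461/y) = 1/(461/(33718/20501)) = 1/(461*(20501/33718)) = 1/(9450961/33718) = 33718/9450961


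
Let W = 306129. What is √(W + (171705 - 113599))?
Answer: √364235 ≈ 603.52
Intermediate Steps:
√(W + (171705 - 113599)) = √(306129 + (171705 - 113599)) = √(306129 + 58106) = √364235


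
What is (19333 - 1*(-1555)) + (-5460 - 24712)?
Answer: -9284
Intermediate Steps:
(19333 - 1*(-1555)) + (-5460 - 24712) = (19333 + 1555) - 30172 = 20888 - 30172 = -9284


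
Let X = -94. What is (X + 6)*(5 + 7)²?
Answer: -12672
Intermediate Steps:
(X + 6)*(5 + 7)² = (-94 + 6)*(5 + 7)² = -88*12² = -88*144 = -12672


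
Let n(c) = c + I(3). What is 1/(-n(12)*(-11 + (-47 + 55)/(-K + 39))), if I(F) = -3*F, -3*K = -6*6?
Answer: 9/289 ≈ 0.031142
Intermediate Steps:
K = 12 (K = -(-2)*6 = -⅓*(-36) = 12)
n(c) = -9 + c (n(c) = c - 3*3 = c - 9 = -9 + c)
1/(-n(12)*(-11 + (-47 + 55)/(-K + 39))) = 1/(-(-9 + 12)*(-11 + (-47 + 55)/(-1*12 + 39))) = 1/(-3*(-11 + 8/(-12 + 39))) = 1/(-3*(-11 + 8/27)) = 1/(-3*(-289)/27) = 1/(-1*(-289/9)) = 1/(289/9) = 9/289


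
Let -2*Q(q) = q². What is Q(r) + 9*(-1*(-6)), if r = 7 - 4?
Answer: 99/2 ≈ 49.500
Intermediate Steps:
r = 3
Q(q) = -q²/2
Q(r) + 9*(-1*(-6)) = -½*3² + 9*(-1*(-6)) = -½*9 + 9*6 = -9/2 + 54 = 99/2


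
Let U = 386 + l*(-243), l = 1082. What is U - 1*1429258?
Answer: -1691798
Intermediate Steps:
U = -262540 (U = 386 + 1082*(-243) = 386 - 262926 = -262540)
U - 1*1429258 = -262540 - 1*1429258 = -262540 - 1429258 = -1691798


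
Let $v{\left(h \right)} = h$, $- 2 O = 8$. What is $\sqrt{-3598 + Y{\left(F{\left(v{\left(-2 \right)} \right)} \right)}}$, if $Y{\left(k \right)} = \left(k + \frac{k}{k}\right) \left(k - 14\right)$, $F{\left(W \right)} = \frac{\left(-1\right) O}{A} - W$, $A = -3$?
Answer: $\frac{i \sqrt{32582}}{3} \approx 60.168 i$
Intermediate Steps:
$O = -4$ ($O = \left(- \frac{1}{2}\right) 8 = -4$)
$F{\left(W \right)} = - \frac{4}{3} - W$ ($F{\left(W \right)} = \frac{\left(-1\right) \left(-4\right)}{-3} - W = 4 \left(- \frac{1}{3}\right) - W = - \frac{4}{3} - W$)
$Y{\left(k \right)} = \left(1 + k\right) \left(-14 + k\right)$ ($Y{\left(k \right)} = \left(k + 1\right) \left(-14 + k\right) = \left(1 + k\right) \left(-14 + k\right)$)
$\sqrt{-3598 + Y{\left(F{\left(v{\left(-2 \right)} \right)} \right)}} = \sqrt{-3598 - \left(14 - \left(- \frac{4}{3} - -2\right)^{2} + 13 \left(- \frac{4}{3} - -2\right)\right)} = \sqrt{-3598 - \left(14 - \left(- \frac{4}{3} + 2\right)^{2} + 13 \left(- \frac{4}{3} + 2\right)\right)} = \sqrt{-3598 - \left(\frac{68}{3} - \frac{4}{9}\right)} = \sqrt{-3598 - \frac{200}{9}} = \sqrt{- \frac{32582}{9}} = \frac{i \sqrt{32582}}{3}$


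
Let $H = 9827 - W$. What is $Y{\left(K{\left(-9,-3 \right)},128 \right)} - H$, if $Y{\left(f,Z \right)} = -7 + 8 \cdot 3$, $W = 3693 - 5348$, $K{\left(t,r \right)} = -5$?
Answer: $-11465$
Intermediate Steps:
$W = -1655$ ($W = 3693 - 5348 = -1655$)
$H = 11482$ ($H = 9827 - -1655 = 9827 + 1655 = 11482$)
$Y{\left(f,Z \right)} = 17$ ($Y{\left(f,Z \right)} = -7 + 24 = 17$)
$Y{\left(K{\left(-9,-3 \right)},128 \right)} - H = 17 - 11482 = -11465$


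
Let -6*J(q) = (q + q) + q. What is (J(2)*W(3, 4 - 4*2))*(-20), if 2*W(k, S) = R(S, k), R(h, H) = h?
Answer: -40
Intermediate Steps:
W(k, S) = S/2
J(q) = -q/2 (J(q) = -((q + q) + q)/6 = -(2*q + q)/6 = -q/2)
(J(2)*W(3, 4 - 4*2))*(-20) = ((-½*2)*((4 - 4*2)/2))*(-20) = -(4 - 8)/2*(-20) = -(-4)/2*(-20) = -1*(-2)*(-20) = 2*(-20) = -40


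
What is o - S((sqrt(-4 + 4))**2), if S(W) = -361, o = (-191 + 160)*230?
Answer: -6769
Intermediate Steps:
o = -7130 (o = -31*230 = -7130)
o - S((sqrt(-4 + 4))**2) = -7130 - 1*(-361) = -7130 + 361 = -6769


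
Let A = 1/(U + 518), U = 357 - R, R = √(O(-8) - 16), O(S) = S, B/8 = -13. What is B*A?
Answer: -91000/765649 - 208*I*√6/765649 ≈ -0.11885 - 0.00066544*I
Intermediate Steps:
B = -104 (B = 8*(-13) = -104)
R = 2*I*√6 (R = √(-8 - 16) = √(-24) = 2*I*√6 ≈ 4.899*I)
U = 357 - 2*I*√6 ≈ 357.0 - 4.899*I
A = 1/(875 - 2*I*√6) (A = 1/((357 - 2*I*√6) + 518) = 1/(875 - 2*I*√6) ≈ 0.0011428 + 6.398e-6*I)
B*A = -104*(875/765649 + 2*I*√6/765649) = -91000/765649 - 208*I*√6/765649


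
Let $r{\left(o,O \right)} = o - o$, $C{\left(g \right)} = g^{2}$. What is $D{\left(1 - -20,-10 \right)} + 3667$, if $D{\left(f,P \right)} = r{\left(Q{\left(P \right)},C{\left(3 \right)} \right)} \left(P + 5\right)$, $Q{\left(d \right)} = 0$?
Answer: $3667$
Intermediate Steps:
$r{\left(o,O \right)} = 0$
$D{\left(f,P \right)} = 0$ ($D{\left(f,P \right)} = 0 \left(P + 5\right) = 0 \left(5 + P\right) = 0$)
$D{\left(1 - -20,-10 \right)} + 3667 = 0 + 3667 = 3667$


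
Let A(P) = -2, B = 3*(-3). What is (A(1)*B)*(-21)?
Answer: -378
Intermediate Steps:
B = -9
(A(1)*B)*(-21) = -2*(-9)*(-21) = 18*(-21) = -378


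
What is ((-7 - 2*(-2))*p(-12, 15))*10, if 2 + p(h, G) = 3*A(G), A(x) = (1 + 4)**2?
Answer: -2190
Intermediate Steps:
A(x) = 25 (A(x) = 5**2 = 25)
p(h, G) = 73 (p(h, G) = -2 + 3*25 = -2 + 75 = 73)
((-7 - 2*(-2))*p(-12, 15))*10 = ((-7 - 2*(-2))*73)*10 = ((-7 + 4)*73)*10 = -3*73*10 = -219*10 = -2190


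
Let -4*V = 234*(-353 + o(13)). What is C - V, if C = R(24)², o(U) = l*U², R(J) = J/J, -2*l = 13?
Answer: -339647/4 ≈ -84912.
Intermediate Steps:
l = -13/2 (l = -½*13 = -13/2 ≈ -6.5000)
R(J) = 1
o(U) = -13*U²/2
V = 339651/4 (V = -117*(-353 - 13/2*13²)/2 = -117*(-353 - 13/2*169)/2 = -117*(-353 - 2197/2)/2 = -117*(-2903)/(2*2) = -¼*(-339651) = 339651/4 ≈ 84913.)
C = 1 (C = 1² = 1)
C - V = 1 - 1*339651/4 = 1 - 339651/4 = -339647/4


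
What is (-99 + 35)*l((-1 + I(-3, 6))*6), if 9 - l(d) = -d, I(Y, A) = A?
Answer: -2496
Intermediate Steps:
l(d) = 9 + d (l(d) = 9 - (-1)*d = 9 + d)
(-99 + 35)*l((-1 + I(-3, 6))*6) = (-99 + 35)*(9 + (-1 + 6)*6) = -64*(9 + 5*6) = -64*(9 + 30) = -64*39 = -2496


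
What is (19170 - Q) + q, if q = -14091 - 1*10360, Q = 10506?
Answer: -15787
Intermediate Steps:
q = -24451 (q = -14091 - 10360 = -24451)
(19170 - Q) + q = (19170 - 1*10506) - 24451 = (19170 - 10506) - 24451 = 8664 - 24451 = -15787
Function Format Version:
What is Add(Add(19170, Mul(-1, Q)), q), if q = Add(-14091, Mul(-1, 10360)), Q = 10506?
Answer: -15787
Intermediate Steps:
q = -24451 (q = Add(-14091, -10360) = -24451)
Add(Add(19170, Mul(-1, Q)), q) = Add(Add(19170, Mul(-1, 10506)), -24451) = Add(Add(19170, -10506), -24451) = Add(8664, -24451) = -15787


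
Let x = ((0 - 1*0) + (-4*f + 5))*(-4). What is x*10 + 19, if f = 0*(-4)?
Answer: -181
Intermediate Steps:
f = 0
x = -20 (x = ((0 - 1*0) + (-4*0 + 5))*(-4) = ((0 + 0) + (0 + 5))*(-4) = (0 + 5)*(-4) = 5*(-4) = -20)
x*10 + 19 = -20*10 + 19 = -200 + 19 = -181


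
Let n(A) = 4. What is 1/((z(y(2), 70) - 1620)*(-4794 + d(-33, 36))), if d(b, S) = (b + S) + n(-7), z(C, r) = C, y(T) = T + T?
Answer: 1/7735792 ≈ 1.2927e-7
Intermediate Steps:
y(T) = 2*T
d(b, S) = 4 + S + b (d(b, S) = (b + S) + 4 = (S + b) + 4 = 4 + S + b)
1/((z(y(2), 70) - 1620)*(-4794 + d(-33, 36))) = 1/((2*2 - 1620)*(-4794 + (4 + 36 - 33))) = 1/((4 - 1620)*(-4794 + 7)) = 1/(-1616*(-4787)) = 1/7735792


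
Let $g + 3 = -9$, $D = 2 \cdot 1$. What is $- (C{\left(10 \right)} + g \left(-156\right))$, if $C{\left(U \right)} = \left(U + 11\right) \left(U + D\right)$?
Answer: $-2124$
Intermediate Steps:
$D = 2$
$g = -12$ ($g = -3 - 9 = -12$)
$C{\left(U \right)} = \left(2 + U\right) \left(11 + U\right)$ ($C{\left(U \right)} = \left(U + 11\right) \left(U + 2\right) = \left(11 + U\right) \left(2 + U\right) = \left(2 + U\right) \left(11 + U\right)$)
$- (C{\left(10 \right)} + g \left(-156\right)) = - (\left(22 + 10^{2} + 13 \cdot 10\right) - -1872) = - (\left(22 + 100 + 130\right) + 1872) = - (252 + 1872) = \left(-1\right) 2124 = -2124$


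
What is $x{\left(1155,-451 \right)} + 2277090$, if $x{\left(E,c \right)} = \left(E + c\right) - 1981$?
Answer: $2275813$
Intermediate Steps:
$x{\left(E,c \right)} = -1981 + E + c$
$x{\left(1155,-451 \right)} + 2277090 = \left(-1981 + 1155 - 451\right) + 2277090 = -1277 + 2277090 = 2275813$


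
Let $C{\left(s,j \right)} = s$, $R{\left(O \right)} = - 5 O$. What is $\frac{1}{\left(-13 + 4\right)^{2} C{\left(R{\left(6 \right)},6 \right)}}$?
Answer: $- \frac{1}{2430} \approx -0.00041152$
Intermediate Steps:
$\frac{1}{\left(-13 + 4\right)^{2} C{\left(R{\left(6 \right)},6 \right)}} = \frac{1}{\left(-13 + 4\right)^{2} \left(\left(-5\right) 6\right)} = \frac{1}{\left(-9\right)^{2} \left(-30\right)} = \frac{1}{81 \left(-30\right)} = \frac{1}{-2430} = - \frac{1}{2430}$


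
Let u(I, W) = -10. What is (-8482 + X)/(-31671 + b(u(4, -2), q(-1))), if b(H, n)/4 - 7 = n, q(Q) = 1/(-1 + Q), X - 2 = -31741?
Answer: 40221/31645 ≈ 1.2710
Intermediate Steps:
X = -31739 (X = 2 - 31741 = -31739)
b(H, n) = 28 + 4*n
(-8482 + X)/(-31671 + b(u(4, -2), q(-1))) = (-8482 - 31739)/(-31671 + (28 + 4/(-1 - 1))) = -40221/(-31671 + (28 + 4/(-2))) = -40221/(-31671 + (28 + 4*(-½))) = -40221/(-31671 + (28 - 2)) = -40221/(-31671 + 26) = -40221/(-31645) = -40221*(-1/31645) = 40221/31645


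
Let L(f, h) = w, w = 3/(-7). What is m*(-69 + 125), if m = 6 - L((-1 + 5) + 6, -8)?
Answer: 360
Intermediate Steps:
w = -3/7 (w = 3*(-⅐) = -3/7 ≈ -0.42857)
L(f, h) = -3/7
m = 45/7 (m = 6 - 1*(-3/7) = 6 + 3/7 = 45/7 ≈ 6.4286)
m*(-69 + 125) = 45*(-69 + 125)/7 = (45/7)*56 = 360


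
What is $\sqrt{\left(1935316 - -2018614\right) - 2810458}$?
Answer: $4 \sqrt{71467} \approx 1069.3$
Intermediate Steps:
$\sqrt{\left(1935316 - -2018614\right) - 2810458} = \sqrt{\left(1935316 + 2018614\right) - 2810458} = \sqrt{3953930 - 2810458} = \sqrt{1143472} = 4 \sqrt{71467}$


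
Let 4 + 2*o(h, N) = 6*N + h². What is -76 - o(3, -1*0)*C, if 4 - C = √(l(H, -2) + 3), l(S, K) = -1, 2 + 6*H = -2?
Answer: -86 + 5*√2/2 ≈ -82.464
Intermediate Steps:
H = -⅔ (H = -⅓ + (⅙)*(-2) = -⅓ - ⅓ = -⅔ ≈ -0.66667)
o(h, N) = -2 + h²/2 + 3*N (o(h, N) = -2 + (6*N + h²)/2 = -2 + (h² + 6*N)/2 = -2 + (h²/2 + 3*N) = -2 + h²/2 + 3*N)
C = 4 - √2 (C = 4 - √(-1 + 3) = 4 - √2 ≈ 2.5858)
-76 - o(3, -1*0)*C = -76 - (-2 + (½)*3² + 3*(-1*0))*(4 - √2) = -76 - (-2 + (½)*9 + 3*0)*(4 - √2) = -76 - (-2 + 9/2 + 0)*(4 - √2) = -76 - 5*(4 - √2)/2 = -76 - (10 - 5*√2/2) = -76 + (-10 + 5*√2/2) = -86 + 5*√2/2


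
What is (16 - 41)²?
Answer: 625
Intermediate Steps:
(16 - 41)² = (-25)² = 625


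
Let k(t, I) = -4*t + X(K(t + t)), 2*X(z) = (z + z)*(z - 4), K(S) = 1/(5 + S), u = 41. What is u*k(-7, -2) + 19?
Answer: 96044/81 ≈ 1185.7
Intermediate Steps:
X(z) = z*(-4 + z) (X(z) = ((z + z)*(z - 4))/2 = ((2*z)*(-4 + z))/2 = (2*z*(-4 + z))/2 = z*(-4 + z))
k(t, I) = -4*t + (-4 + 1/(5 + 2*t))/(5 + 2*t) (k(t, I) = -4*t + (-4 + 1/(5 + (t + t)))/(5 + (t + t)) = -4*t + (-4 + 1/(5 + 2*t))/(5 + 2*t))
u*k(-7, -2) + 19 = 41*((-19 - 8*(-7) - 4*(-7)*(5 + 2*(-7))**2)/(5 + 2*(-7))**2) + 19 = 41*((-19 + 56 - 4*(-7)*(5 - 14)**2)/(5 - 14)**2) + 19 = 41*((-19 + 56 - 4*(-7)*(-9)**2)/(-9)**2) + 19 = 41*((-19 + 56 - 4*(-7)*81)/81) + 19 = 41*((-19 + 56 + 2268)/81) + 19 = 41*((1/81)*2305) + 19 = 41*(2305/81) + 19 = 94505/81 + 19 = 96044/81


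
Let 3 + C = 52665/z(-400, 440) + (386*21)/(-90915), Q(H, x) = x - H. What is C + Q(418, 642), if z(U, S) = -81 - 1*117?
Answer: -8195807/181830 ≈ -45.074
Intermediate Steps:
z(U, S) = -198 (z(U, S) = -81 - 117 = -198)
C = -48925727/181830 (C = -3 + (52665/(-198) + (386*21)/(-90915)) = -3 + (52665*(-1/198) + 8106*(-1/90915)) = -3 + (-17555/66 - 2702/30305) = -3 - 48380237/181830 = -48925727/181830 ≈ -269.07)
C + Q(418, 642) = -48925727/181830 + (642 - 1*418) = -48925727/181830 + (642 - 418) = -48925727/181830 + 224 = -8195807/181830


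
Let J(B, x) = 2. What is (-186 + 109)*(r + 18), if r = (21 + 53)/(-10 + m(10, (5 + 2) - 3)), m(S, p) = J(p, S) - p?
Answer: -5467/6 ≈ -911.17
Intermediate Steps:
m(S, p) = 2 - p
r = -37/6 (r = (21 + 53)/(-10 + (2 - ((5 + 2) - 3))) = 74/(-10 + (2 - (7 - 3))) = 74/(-10 + (2 - 1*4)) = 74/(-10 + (2 - 4)) = 74/(-10 - 2) = 74/(-12) = 74*(-1/12) = -37/6 ≈ -6.1667)
(-186 + 109)*(r + 18) = (-186 + 109)*(-37/6 + 18) = -77*71/6 = -5467/6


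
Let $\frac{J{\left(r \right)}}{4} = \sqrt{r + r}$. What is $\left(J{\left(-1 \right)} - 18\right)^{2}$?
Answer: $292 - 144 i \sqrt{2} \approx 292.0 - 203.65 i$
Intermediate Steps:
$J{\left(r \right)} = 4 \sqrt{2} \sqrt{r}$ ($J{\left(r \right)} = 4 \sqrt{r + r} = 4 \sqrt{2 r} = 4 \sqrt{2} \sqrt{r}$)
$\left(J{\left(-1 \right)} - 18\right)^{2} = \left(4 \sqrt{2} \sqrt{-1} - 18\right)^{2} = \left(4 \sqrt{2} i - 18\right)^{2} = \left(4 i \sqrt{2} - 18\right)^{2} = \left(-18 + 4 i \sqrt{2}\right)^{2}$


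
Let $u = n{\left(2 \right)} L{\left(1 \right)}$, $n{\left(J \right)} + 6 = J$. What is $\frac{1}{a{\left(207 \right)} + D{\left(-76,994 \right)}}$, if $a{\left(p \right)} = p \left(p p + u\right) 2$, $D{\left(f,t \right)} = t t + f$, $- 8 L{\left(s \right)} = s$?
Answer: $\frac{1}{18727653} \approx 5.3397 \cdot 10^{-8}$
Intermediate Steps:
$L{\left(s \right)} = - \frac{s}{8}$
$n{\left(J \right)} = -6 + J$
$D{\left(f,t \right)} = f + t^{2}$ ($D{\left(f,t \right)} = t^{2} + f = f + t^{2}$)
$u = \frac{1}{2}$ ($u = \left(-6 + 2\right) \left(\left(- \frac{1}{8}\right) 1\right) = \left(-4\right) \left(- \frac{1}{8}\right) = \frac{1}{2} \approx 0.5$)
$a{\left(p \right)} = 2 p \left(\frac{1}{2} + p^{2}\right)$ ($a{\left(p \right)} = p \left(p p + \frac{1}{2}\right) 2 = p \left(p^{2} + \frac{1}{2}\right) 2 = p \left(\frac{1}{2} + p^{2}\right) 2 = 2 p \left(\frac{1}{2} + p^{2}\right)$)
$\frac{1}{a{\left(207 \right)} + D{\left(-76,994 \right)}} = \frac{1}{\left(207 + 2 \cdot 207^{3}\right) - \left(76 - 994^{2}\right)} = \frac{1}{\left(207 + 2 \cdot 8869743\right) + \left(-76 + 988036\right)} = \frac{1}{\left(207 + 17739486\right) + 987960} = \frac{1}{17739693 + 987960} = \frac{1}{18727653}$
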